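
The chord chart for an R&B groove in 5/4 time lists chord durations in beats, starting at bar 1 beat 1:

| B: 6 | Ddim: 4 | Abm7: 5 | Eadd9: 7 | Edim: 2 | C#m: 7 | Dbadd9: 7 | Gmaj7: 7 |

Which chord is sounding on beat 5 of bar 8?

Beat 5 of bar 8 is beat (8−1)×5 + 5 = 40 overall.
Running totals: B ends at 6, Ddim ends at 10, Abm7 ends at 15, Eadd9 ends at 22, Edim ends at 24, C#m ends at 31, Dbadd9 ends at 38, Gmaj7 ends at 45.
Beat 40 falls within Gmaj7.

Gmaj7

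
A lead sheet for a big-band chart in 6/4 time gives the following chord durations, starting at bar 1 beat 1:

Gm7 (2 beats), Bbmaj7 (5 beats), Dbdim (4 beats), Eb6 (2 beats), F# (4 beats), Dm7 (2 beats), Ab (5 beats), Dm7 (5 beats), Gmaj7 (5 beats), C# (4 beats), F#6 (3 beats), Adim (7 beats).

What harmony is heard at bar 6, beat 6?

Beat 6 of bar 6 is beat (6−1)×6 + 6 = 36 overall.
Running totals: Gm7 ends at 2, Bbmaj7 ends at 7, Dbdim ends at 11, Eb6 ends at 13, F# ends at 17, Dm7 ends at 19, Ab ends at 24, Dm7 ends at 29, Gmaj7 ends at 34, C# ends at 38.
Beat 36 falls within C#.

C#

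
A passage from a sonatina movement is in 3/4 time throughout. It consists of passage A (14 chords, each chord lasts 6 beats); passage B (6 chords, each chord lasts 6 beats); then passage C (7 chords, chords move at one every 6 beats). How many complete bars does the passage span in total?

A: 14 × 6 = 84 beats = 28 bars.
B: 6 × 6 = 36 beats = 12 bars.
C: 7 × 6 = 42 beats = 14 bars.
Total: 28 + 12 + 14 = 54 bars.

54 bars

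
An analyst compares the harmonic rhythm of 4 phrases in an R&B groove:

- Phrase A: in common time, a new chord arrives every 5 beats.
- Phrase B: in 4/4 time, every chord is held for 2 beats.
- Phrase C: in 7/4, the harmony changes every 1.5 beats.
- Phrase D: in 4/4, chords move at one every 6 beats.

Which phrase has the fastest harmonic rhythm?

Phrase C

A: 4/5 = 0.8 chords/bar.
B: 4/2 = 2 chords/bar.
C: 7/1.5 = 14/3 chords/bar.
D: 4/6 = 2/3 chords/bar.
Fastest is C at 14/3 chords/bar.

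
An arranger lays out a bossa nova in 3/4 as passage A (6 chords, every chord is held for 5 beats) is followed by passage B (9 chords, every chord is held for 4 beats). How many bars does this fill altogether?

22 bars

A: 6 × 5 = 30 beats = 10 bars.
B: 9 × 4 = 36 beats = 12 bars.
Total: 10 + 12 = 22 bars.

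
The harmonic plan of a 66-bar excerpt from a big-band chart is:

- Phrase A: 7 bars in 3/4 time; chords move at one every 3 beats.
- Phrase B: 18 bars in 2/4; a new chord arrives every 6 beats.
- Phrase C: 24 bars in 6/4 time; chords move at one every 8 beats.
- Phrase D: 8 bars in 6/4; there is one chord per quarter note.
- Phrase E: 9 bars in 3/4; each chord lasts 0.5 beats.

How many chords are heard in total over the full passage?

A has 21 beats and chords last 3 each, so 7 chords.
B has 36 beats and chords last 6 each, so 6 chords.
C has 144 beats and chords last 8 each, so 18 chords.
D has 48 beats and chords last 1 each, so 48 chords.
E has 27 beats and chords last 0.5 each, so 54 chords.
Total: 7 + 6 + 18 + 48 + 54 = 133.

133 chords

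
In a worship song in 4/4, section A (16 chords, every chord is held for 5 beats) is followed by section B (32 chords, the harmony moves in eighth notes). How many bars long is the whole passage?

24 bars

A: 16 × 5 = 80 beats = 20 bars.
B: 32 × 0.5 = 16 beats = 4 bars.
Total: 20 + 4 = 24 bars.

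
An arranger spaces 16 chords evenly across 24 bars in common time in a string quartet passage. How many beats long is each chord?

6 beats

24 bars × 4 beats/bar = 96 beats total.
96 beats ÷ 16 chords = 6 beats per chord.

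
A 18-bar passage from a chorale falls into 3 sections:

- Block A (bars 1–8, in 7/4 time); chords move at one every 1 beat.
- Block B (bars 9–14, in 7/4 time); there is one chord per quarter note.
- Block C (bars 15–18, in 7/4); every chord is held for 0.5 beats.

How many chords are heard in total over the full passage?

154 chords

A: 8·7 = 56 beats, 56/1 = 56 chords.
B: 6·7 = 42 beats, 42/1 = 42 chords.
C: 4·7 = 28 beats, 28/0.5 = 56 chords.
Total: 56 + 42 + 56 = 154.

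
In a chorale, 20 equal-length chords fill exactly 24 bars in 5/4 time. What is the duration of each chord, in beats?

6 beats

24 bars × 5 beats/bar = 120 beats total.
120 beats ÷ 20 chords = 6 beats per chord.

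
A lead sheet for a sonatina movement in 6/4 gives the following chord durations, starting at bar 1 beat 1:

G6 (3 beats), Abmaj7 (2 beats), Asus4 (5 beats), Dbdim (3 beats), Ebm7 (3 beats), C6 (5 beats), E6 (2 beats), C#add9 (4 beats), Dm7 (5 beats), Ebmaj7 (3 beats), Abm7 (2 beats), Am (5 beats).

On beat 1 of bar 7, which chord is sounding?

Beat 1 of bar 7 is beat (7−1)×6 + 1 = 37 overall.
Running totals: G6 ends at 3, Abmaj7 ends at 5, Asus4 ends at 10, Dbdim ends at 13, Ebm7 ends at 16, C6 ends at 21, E6 ends at 23, C#add9 ends at 27, Dm7 ends at 32, Ebmaj7 ends at 35, Abm7 ends at 37.
Beat 37 falls within Abm7.

Abm7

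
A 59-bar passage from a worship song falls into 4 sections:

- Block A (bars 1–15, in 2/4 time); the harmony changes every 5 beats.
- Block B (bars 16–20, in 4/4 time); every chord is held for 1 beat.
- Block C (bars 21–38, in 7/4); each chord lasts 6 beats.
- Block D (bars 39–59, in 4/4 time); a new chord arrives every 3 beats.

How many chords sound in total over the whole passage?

A: 15·2 = 30 beats, 30/5 = 6 chords.
B: 5·4 = 20 beats, 20/1 = 20 chords.
C: 18·7 = 126 beats, 126/6 = 21 chords.
D: 21·4 = 84 beats, 84/3 = 28 chords.
Total: 6 + 20 + 21 + 28 = 75.

75 chords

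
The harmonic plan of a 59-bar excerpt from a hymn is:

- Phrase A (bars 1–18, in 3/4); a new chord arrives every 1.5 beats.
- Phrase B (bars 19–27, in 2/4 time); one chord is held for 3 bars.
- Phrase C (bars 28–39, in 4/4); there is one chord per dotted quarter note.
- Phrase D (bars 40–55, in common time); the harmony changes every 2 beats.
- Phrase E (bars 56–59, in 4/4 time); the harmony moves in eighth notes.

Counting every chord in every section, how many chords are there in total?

135 chords

A: 18·3 = 54 beats, 54/1.5 = 36 chords.
B: 9·2 = 18 beats, 18/6 = 3 chords.
C: 12·4 = 48 beats, 48/1.5 = 32 chords.
D: 16·4 = 64 beats, 64/2 = 32 chords.
E: 4·4 = 16 beats, 16/0.5 = 32 chords.
Total: 36 + 3 + 32 + 32 + 32 = 135.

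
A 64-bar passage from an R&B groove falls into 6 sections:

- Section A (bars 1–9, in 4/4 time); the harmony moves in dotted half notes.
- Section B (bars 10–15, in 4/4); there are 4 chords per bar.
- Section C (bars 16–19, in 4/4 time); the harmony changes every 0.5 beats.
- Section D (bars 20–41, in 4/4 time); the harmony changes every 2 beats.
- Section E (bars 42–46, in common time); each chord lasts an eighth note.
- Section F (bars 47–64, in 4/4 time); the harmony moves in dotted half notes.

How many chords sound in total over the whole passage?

A has 36 beats and chords last 3 each, so 12 chords.
B has 24 beats and chords last 1 each, so 24 chords.
C has 16 beats and chords last 0.5 each, so 32 chords.
D has 88 beats and chords last 2 each, so 44 chords.
E has 20 beats and chords last 0.5 each, so 40 chords.
F has 72 beats and chords last 3 each, so 24 chords.
Total: 12 + 24 + 32 + 44 + 40 + 24 = 176.

176 chords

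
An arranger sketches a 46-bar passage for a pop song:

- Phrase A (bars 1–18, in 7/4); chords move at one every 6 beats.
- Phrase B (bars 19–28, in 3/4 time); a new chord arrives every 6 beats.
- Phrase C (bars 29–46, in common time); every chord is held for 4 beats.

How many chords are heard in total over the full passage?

A: 18 bars × 7 beats = 126 beats; 6 beats/chord → 21 chords.
B: 10 bars × 3 beats = 30 beats; 6 beats/chord → 5 chords.
C: 18 bars × 4 beats = 72 beats; 4 beats/chord → 18 chords.
Total: 21 + 5 + 18 = 44.

44 chords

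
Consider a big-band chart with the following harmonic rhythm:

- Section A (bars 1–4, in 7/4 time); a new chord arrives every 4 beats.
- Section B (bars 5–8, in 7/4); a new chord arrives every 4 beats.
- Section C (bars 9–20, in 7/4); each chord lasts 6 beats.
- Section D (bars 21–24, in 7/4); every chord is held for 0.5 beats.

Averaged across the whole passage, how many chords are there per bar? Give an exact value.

A: 4 × 7 = 28 beats ÷ 4 = 7 chords.
B: 4 × 7 = 28 beats ÷ 4 = 7 chords.
C: 12 × 7 = 84 beats ÷ 6 = 14 chords.
D: 4 × 7 = 28 beats ÷ 0.5 = 56 chords.
Overall: 84 chords over 24 bars → 84/24 = 3.5 chords per bar.

3.5 chords per bar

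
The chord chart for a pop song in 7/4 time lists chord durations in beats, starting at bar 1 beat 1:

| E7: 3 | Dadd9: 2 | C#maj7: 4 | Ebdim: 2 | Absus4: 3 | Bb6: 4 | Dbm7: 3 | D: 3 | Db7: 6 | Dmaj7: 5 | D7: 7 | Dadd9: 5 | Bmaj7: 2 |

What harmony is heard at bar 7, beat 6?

Bmaj7

Beat 6 of bar 7 is beat (7−1)×7 + 6 = 48 overall.
Running totals: E7 ends at 3, Dadd9 ends at 5, C#maj7 ends at 9, Ebdim ends at 11, Absus4 ends at 14, Bb6 ends at 18, Dbm7 ends at 21, D ends at 24, Db7 ends at 30, Dmaj7 ends at 35, D7 ends at 42, Dadd9 ends at 47, Bmaj7 ends at 49.
Beat 48 falls within Bmaj7.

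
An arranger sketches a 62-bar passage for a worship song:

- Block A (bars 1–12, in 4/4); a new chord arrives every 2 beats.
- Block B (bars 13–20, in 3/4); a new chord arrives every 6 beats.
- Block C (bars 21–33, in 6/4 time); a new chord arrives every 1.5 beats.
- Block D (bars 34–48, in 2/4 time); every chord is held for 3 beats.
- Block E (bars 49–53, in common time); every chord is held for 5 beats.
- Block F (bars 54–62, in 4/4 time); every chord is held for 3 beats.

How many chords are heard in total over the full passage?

A has 48 beats and chords last 2 each, so 24 chords.
B has 24 beats and chords last 6 each, so 4 chords.
C has 78 beats and chords last 1.5 each, so 52 chords.
D has 30 beats and chords last 3 each, so 10 chords.
E has 20 beats and chords last 5 each, so 4 chords.
F has 36 beats and chords last 3 each, so 12 chords.
Total: 24 + 4 + 52 + 10 + 4 + 12 = 106.

106 chords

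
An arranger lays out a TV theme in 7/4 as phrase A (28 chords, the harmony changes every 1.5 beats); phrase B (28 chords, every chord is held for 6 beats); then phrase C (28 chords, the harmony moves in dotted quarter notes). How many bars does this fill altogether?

36 bars

A: 28 × 1.5 = 42 beats = 6 bars.
B: 28 × 6 = 168 beats = 24 bars.
C: 28 × 1.5 = 42 beats = 6 bars.
Total: 6 + 24 + 6 = 36 bars.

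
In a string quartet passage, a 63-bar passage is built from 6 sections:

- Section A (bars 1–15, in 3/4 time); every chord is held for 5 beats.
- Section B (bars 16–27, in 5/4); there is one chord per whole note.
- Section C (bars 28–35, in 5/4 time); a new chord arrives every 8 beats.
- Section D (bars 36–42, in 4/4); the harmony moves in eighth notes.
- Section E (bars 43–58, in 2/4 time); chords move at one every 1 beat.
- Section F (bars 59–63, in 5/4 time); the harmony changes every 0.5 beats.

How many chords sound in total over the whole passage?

A has 45 beats and chords last 5 each, so 9 chords.
B has 60 beats and chords last 4 each, so 15 chords.
C has 40 beats and chords last 8 each, so 5 chords.
D has 28 beats and chords last 0.5 each, so 56 chords.
E has 32 beats and chords last 1 each, so 32 chords.
F has 25 beats and chords last 0.5 each, so 50 chords.
Total: 9 + 15 + 5 + 56 + 32 + 50 = 167.

167 chords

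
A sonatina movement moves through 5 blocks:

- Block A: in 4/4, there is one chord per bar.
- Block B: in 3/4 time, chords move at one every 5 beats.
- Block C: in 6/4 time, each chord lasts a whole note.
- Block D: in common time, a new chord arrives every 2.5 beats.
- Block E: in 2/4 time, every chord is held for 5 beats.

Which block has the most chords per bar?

A: 4/4 = 1 chord/bar.
B: 3/5 = 0.6 chords/bar.
C: 6/4 = 1.5 chords/bar.
D: 4/2.5 = 1.6 chords/bar.
E: 2/5 = 0.4 chords/bar.
Fastest is D at 1.6 chords/bar.

Block D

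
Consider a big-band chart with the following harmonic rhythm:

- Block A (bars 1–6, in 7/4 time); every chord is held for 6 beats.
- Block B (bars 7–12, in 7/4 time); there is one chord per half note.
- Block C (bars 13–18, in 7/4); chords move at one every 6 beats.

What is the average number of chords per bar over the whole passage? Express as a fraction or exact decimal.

A: 6 × 7 = 42 beats ÷ 6 = 7 chords.
B: 6 × 7 = 42 beats ÷ 2 = 21 chords.
C: 6 × 7 = 42 beats ÷ 6 = 7 chords.
Overall: 35 chords over 18 bars → 35/18 = 35/18 chords per bar.

35/18 chords per bar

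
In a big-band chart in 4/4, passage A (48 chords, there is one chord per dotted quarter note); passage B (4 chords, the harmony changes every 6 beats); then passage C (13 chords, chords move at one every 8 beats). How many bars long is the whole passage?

A: 48 × 1.5 = 72 beats = 18 bars.
B: 4 × 6 = 24 beats = 6 bars.
C: 13 × 8 = 104 beats = 26 bars.
Total: 18 + 6 + 26 = 50 bars.

50 bars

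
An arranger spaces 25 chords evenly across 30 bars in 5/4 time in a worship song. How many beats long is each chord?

30 bars × 5 beats/bar = 150 beats total.
150 beats ÷ 25 chords = 6 beats per chord.

6 beats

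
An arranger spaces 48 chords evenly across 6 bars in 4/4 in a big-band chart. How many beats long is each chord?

0.5 beats

6 bars × 4 beats/bar = 24 beats total.
24 beats ÷ 48 chords = 0.5 beats per chord.
(That is an eighth note.)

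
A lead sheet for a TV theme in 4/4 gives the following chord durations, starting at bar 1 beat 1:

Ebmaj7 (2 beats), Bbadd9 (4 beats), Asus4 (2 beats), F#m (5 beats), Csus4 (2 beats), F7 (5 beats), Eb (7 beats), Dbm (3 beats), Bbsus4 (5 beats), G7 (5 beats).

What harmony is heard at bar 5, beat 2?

Beat 2 of bar 5 is beat (5−1)×4 + 2 = 18 overall.
Running totals: Ebmaj7 ends at 2, Bbadd9 ends at 6, Asus4 ends at 8, F#m ends at 13, Csus4 ends at 15, F7 ends at 20.
Beat 18 falls within F7.

F7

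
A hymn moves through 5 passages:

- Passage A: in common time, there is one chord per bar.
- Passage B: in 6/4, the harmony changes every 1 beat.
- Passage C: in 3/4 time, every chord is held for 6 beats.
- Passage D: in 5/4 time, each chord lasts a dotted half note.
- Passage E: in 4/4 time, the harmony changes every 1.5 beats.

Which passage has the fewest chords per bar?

A: 4 beats/bar ÷ 4 beats/chord = 1 chord/bar.
B: 6 beats/bar ÷ 1 beat/chord = 6 chords/bar.
C: 3 beats/bar ÷ 6 beats/chord = 0.5 chords/bar.
D: 5 beats/bar ÷ 3 beats/chord = 5/3 chords/bar.
E: 4 beats/bar ÷ 1.5 beats/chord = 8/3 chords/bar.
Slowest is C at 0.5 chords/bar.

Passage C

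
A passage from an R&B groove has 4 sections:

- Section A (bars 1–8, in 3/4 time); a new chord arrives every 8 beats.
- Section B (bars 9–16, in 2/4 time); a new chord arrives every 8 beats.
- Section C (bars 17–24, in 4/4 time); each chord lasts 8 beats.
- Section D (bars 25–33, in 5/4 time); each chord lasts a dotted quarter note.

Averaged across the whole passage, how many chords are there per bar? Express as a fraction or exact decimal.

A: 8 × 3 = 24 beats ÷ 8 = 3 chords.
B: 8 × 2 = 16 beats ÷ 8 = 2 chords.
C: 8 × 4 = 32 beats ÷ 8 = 4 chords.
D: 9 × 5 = 45 beats ÷ 1.5 = 30 chords.
Overall: 39 chords over 33 bars → 39/33 = 13/11 chords per bar.

13/11 chords per bar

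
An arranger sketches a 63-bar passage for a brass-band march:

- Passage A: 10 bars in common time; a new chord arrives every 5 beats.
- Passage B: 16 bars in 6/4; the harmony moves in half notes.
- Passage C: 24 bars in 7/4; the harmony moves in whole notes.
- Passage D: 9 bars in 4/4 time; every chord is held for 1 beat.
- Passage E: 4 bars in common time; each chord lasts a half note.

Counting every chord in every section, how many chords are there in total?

A has 40 beats and chords last 5 each, so 8 chords.
B has 96 beats and chords last 2 each, so 48 chords.
C has 168 beats and chords last 4 each, so 42 chords.
D has 36 beats and chords last 1 each, so 36 chords.
E has 16 beats and chords last 2 each, so 8 chords.
Total: 8 + 48 + 42 + 36 + 8 = 142.

142 chords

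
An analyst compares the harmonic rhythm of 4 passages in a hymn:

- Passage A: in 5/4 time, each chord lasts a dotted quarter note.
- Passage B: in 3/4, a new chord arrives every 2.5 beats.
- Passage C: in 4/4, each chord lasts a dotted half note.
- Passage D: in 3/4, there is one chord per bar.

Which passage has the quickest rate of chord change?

A: 5 beats/bar ÷ 1.5 beats/chord = 10/3 chords/bar.
B: 3 beats/bar ÷ 2.5 beats/chord = 1.2 chords/bar.
C: 4 beats/bar ÷ 3 beats/chord = 4/3 chords/bar.
D: 3 beats/bar ÷ 3 beats/chord = 1 chord/bar.
Fastest is A at 10/3 chords/bar.

Passage A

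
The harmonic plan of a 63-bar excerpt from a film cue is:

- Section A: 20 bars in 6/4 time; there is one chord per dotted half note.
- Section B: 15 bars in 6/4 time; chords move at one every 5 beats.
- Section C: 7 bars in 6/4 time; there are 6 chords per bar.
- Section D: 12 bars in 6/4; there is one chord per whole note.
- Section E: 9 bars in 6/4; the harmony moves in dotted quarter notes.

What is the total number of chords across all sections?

154 chords

A: 20·6 = 120 beats, 120/3 = 40 chords.
B: 15·6 = 90 beats, 90/5 = 18 chords.
C: 7·6 = 42 beats, 42/1 = 42 chords.
D: 12·6 = 72 beats, 72/4 = 18 chords.
E: 9·6 = 54 beats, 54/1.5 = 36 chords.
Total: 40 + 18 + 42 + 18 + 36 = 154.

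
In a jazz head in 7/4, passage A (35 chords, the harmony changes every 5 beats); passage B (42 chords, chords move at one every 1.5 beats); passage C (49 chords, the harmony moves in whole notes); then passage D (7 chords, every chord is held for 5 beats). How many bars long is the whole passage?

A: 35 × 5 = 175 beats = 25 bars.
B: 42 × 1.5 = 63 beats = 9 bars.
C: 49 × 4 = 196 beats = 28 bars.
D: 7 × 5 = 35 beats = 5 bars.
Total: 25 + 9 + 28 + 5 = 67 bars.

67 bars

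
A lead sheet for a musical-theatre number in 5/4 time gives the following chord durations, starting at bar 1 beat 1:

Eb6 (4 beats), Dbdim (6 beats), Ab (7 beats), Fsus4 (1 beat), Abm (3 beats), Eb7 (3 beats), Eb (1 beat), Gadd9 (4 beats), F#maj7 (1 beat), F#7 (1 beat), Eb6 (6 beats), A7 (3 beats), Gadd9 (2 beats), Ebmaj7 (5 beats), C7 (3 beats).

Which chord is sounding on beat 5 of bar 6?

Beat 5 of bar 6 is beat (6−1)×5 + 5 = 30 overall.
Running totals: Eb6 ends at 4, Dbdim ends at 10, Ab ends at 17, Fsus4 ends at 18, Abm ends at 21, Eb7 ends at 24, Eb ends at 25, Gadd9 ends at 29, F#maj7 ends at 30.
Beat 30 falls within F#maj7.

F#maj7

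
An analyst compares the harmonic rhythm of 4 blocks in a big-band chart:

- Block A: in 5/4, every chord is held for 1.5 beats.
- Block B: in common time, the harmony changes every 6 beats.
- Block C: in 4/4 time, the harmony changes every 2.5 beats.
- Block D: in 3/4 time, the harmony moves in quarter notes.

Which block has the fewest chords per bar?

A: 5/1.5 = 10/3 chords/bar.
B: 4/6 = 2/3 chords/bar.
C: 4/2.5 = 1.6 chords/bar.
D: 3/1 = 3 chords/bar.
Slowest is B at 2/3 chords/bar.

Block B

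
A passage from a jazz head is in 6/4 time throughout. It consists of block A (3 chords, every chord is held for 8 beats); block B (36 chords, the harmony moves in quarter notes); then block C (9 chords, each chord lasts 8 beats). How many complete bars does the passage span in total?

A: 3 × 8 = 24 beats = 4 bars.
B: 36 × 1 = 36 beats = 6 bars.
C: 9 × 8 = 72 beats = 12 bars.
Total: 4 + 6 + 12 = 22 bars.

22 bars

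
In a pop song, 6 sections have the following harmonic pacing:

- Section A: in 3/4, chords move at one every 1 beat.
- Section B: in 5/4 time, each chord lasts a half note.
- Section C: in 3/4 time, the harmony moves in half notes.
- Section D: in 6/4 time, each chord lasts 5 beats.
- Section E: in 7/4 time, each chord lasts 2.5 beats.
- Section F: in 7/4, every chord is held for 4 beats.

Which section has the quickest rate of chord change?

Section A

A: 3/1 = 3 chords/bar.
B: 5/2 = 2.5 chords/bar.
C: 3/2 = 1.5 chords/bar.
D: 6/5 = 1.2 chords/bar.
E: 7/2.5 = 2.8 chords/bar.
F: 7/4 = 1.75 chords/bar.
Fastest is A at 3 chords/bar.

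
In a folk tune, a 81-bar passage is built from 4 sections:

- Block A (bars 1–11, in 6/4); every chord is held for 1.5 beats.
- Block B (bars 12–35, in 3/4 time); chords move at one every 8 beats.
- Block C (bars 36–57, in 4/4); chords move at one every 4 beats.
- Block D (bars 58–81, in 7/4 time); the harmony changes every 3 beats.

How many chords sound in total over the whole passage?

A: 11 bars × 6 beats = 66 beats; 1.5 beats/chord → 44 chords.
B: 24 bars × 3 beats = 72 beats; 8 beats/chord → 9 chords.
C: 22 bars × 4 beats = 88 beats; 4 beats/chord → 22 chords.
D: 24 bars × 7 beats = 168 beats; 3 beats/chord → 56 chords.
Total: 44 + 9 + 22 + 56 = 131.

131 chords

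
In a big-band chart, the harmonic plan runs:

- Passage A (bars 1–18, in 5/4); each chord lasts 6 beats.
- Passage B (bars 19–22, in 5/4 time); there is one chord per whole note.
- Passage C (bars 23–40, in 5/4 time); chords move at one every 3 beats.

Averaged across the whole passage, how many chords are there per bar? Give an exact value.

1.25 chords per bar

A: 18 × 5 = 90 beats ÷ 6 = 15 chords.
B: 4 × 5 = 20 beats ÷ 4 = 5 chords.
C: 18 × 5 = 90 beats ÷ 3 = 30 chords.
Overall: 50 chords over 40 bars → 50/40 = 1.25 chords per bar.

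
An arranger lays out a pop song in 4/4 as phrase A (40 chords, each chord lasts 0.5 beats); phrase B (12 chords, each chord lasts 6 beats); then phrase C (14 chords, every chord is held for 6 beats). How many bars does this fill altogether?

44 bars

A: 40 × 0.5 = 20 beats = 5 bars.
B: 12 × 6 = 72 beats = 18 bars.
C: 14 × 6 = 84 beats = 21 bars.
Total: 5 + 18 + 21 = 44 bars.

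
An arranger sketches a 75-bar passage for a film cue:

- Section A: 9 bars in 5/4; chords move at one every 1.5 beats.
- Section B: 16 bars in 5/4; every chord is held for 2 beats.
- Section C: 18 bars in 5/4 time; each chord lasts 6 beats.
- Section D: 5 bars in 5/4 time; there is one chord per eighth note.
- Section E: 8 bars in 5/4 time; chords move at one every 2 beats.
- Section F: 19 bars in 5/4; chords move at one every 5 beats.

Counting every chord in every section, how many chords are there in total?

174 chords

A: 9·5 = 45 beats, 45/1.5 = 30 chords.
B: 16·5 = 80 beats, 80/2 = 40 chords.
C: 18·5 = 90 beats, 90/6 = 15 chords.
D: 5·5 = 25 beats, 25/0.5 = 50 chords.
E: 8·5 = 40 beats, 40/2 = 20 chords.
F: 19·5 = 95 beats, 95/5 = 19 chords.
Total: 30 + 40 + 15 + 50 + 20 + 19 = 174.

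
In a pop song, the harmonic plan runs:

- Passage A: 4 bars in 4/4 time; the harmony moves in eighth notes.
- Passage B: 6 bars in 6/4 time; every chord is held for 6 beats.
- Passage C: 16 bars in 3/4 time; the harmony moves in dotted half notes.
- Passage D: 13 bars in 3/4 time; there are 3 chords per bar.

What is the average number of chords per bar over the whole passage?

A: 4 × 4 = 16 beats ÷ 0.5 = 32 chords.
B: 6 × 6 = 36 beats ÷ 6 = 6 chords.
C: 16 × 3 = 48 beats ÷ 3 = 16 chords.
D: 13 × 3 = 39 beats ÷ 1 = 39 chords.
Overall: 93 chords over 39 bars → 93/39 = 31/13 chords per bar.

31/13 chords per bar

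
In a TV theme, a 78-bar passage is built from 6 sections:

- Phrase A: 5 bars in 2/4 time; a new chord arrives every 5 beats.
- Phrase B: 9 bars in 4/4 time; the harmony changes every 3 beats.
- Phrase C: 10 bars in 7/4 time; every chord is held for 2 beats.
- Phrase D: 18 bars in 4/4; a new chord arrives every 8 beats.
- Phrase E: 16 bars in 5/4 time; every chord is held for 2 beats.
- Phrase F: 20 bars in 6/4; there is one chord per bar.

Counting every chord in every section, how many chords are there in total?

A: 5·2 = 10 beats, 10/5 = 2 chords.
B: 9·4 = 36 beats, 36/3 = 12 chords.
C: 10·7 = 70 beats, 70/2 = 35 chords.
D: 18·4 = 72 beats, 72/8 = 9 chords.
E: 16·5 = 80 beats, 80/2 = 40 chords.
F: 20·6 = 120 beats, 120/6 = 20 chords.
Total: 2 + 12 + 35 + 9 + 40 + 20 = 118.

118 chords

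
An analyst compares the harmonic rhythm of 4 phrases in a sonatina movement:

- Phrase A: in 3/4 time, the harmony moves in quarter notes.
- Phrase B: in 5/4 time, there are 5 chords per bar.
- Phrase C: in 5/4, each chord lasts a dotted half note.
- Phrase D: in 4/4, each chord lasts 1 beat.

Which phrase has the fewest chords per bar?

A: each chord is 1 beat in 3/4, so 3 per bar.
B: each chord is 1 beat in 5/4, so 5 per bar.
C: each chord is 3 beats in 5/4, so 5/3 per bar.
D: each chord is 1 beat in 4/4, so 4 per bar.
Slowest is C at 5/3 chords/bar.

Phrase C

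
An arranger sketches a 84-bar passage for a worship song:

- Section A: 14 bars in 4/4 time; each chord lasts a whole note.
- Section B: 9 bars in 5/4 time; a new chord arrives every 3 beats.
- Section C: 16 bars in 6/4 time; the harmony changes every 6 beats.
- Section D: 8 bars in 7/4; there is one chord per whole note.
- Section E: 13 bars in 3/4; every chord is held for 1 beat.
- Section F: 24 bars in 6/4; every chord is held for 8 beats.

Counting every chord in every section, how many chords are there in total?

116 chords

A: 14·4 = 56 beats, 56/4 = 14 chords.
B: 9·5 = 45 beats, 45/3 = 15 chords.
C: 16·6 = 96 beats, 96/6 = 16 chords.
D: 8·7 = 56 beats, 56/4 = 14 chords.
E: 13·3 = 39 beats, 39/1 = 39 chords.
F: 24·6 = 144 beats, 144/8 = 18 chords.
Total: 14 + 15 + 16 + 14 + 39 + 18 = 116.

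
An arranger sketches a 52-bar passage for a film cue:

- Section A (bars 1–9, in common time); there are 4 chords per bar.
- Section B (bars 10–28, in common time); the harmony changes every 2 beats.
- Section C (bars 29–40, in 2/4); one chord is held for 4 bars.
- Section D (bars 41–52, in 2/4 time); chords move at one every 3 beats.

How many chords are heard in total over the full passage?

85 chords

A: 9 bars × 4 beats = 36 beats; 1 beat/chord → 36 chords.
B: 19 bars × 4 beats = 76 beats; 2 beats/chord → 38 chords.
C: 12 bars × 2 beats = 24 beats; 8 beats/chord → 3 chords.
D: 12 bars × 2 beats = 24 beats; 3 beats/chord → 8 chords.
Total: 36 + 38 + 3 + 8 = 85.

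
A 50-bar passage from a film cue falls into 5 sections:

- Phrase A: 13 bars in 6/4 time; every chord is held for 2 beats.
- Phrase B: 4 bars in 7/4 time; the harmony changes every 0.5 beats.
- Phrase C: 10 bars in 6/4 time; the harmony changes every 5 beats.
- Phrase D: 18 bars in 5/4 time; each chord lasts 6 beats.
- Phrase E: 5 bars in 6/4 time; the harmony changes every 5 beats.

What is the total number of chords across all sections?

A: 13·6 = 78 beats, 78/2 = 39 chords.
B: 4·7 = 28 beats, 28/0.5 = 56 chords.
C: 10·6 = 60 beats, 60/5 = 12 chords.
D: 18·5 = 90 beats, 90/6 = 15 chords.
E: 5·6 = 30 beats, 30/5 = 6 chords.
Total: 39 + 56 + 12 + 15 + 6 = 128.

128 chords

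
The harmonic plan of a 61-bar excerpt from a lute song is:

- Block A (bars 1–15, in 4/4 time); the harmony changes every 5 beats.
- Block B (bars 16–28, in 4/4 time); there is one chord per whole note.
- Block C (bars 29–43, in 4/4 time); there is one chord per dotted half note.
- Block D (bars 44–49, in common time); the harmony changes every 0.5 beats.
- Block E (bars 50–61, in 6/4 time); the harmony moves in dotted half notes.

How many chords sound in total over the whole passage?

A has 60 beats and chords last 5 each, so 12 chords.
B has 52 beats and chords last 4 each, so 13 chords.
C has 60 beats and chords last 3 each, so 20 chords.
D has 24 beats and chords last 0.5 each, so 48 chords.
E has 72 beats and chords last 3 each, so 24 chords.
Total: 12 + 13 + 20 + 48 + 24 = 117.

117 chords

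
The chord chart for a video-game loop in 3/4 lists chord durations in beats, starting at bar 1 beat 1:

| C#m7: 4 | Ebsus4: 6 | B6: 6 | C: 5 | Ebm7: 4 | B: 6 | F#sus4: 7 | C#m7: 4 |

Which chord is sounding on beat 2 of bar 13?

Beat 2 of bar 13 is beat (13−1)×3 + 2 = 38 overall.
Running totals: C#m7 ends at 4, Ebsus4 ends at 10, B6 ends at 16, C ends at 21, Ebm7 ends at 25, B ends at 31, F#sus4 ends at 38.
Beat 38 falls within F#sus4.

F#sus4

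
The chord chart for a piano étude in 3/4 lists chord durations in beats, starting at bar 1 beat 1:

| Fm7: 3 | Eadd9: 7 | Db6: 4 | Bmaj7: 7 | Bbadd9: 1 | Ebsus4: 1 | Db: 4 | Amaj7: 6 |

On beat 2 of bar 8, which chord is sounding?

Beat 2 of bar 8 is beat (8−1)×3 + 2 = 23 overall.
Running totals: Fm7 ends at 3, Eadd9 ends at 10, Db6 ends at 14, Bmaj7 ends at 21, Bbadd9 ends at 22, Ebsus4 ends at 23.
Beat 23 falls within Ebsus4.

Ebsus4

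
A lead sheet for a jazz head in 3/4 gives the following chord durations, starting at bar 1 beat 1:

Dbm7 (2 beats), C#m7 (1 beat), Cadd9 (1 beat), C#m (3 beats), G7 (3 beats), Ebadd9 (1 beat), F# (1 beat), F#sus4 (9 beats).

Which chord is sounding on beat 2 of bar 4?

Ebadd9

Beat 2 of bar 4 is beat (4−1)×3 + 2 = 11 overall.
Running totals: Dbm7 ends at 2, C#m7 ends at 3, Cadd9 ends at 4, C#m ends at 7, G7 ends at 10, Ebadd9 ends at 11.
Beat 11 falls within Ebadd9.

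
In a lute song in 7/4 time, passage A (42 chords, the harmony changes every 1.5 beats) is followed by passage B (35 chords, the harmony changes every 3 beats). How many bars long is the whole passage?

A: 42 × 1.5 = 63 beats = 9 bars.
B: 35 × 3 = 105 beats = 15 bars.
Total: 9 + 15 = 24 bars.

24 bars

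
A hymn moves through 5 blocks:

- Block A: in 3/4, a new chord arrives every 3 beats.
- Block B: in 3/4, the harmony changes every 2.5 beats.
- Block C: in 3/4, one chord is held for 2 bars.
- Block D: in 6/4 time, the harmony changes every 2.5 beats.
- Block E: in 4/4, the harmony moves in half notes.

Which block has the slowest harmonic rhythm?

Block C

A: 3/3 = 1 chord/bar.
B: 3/2.5 = 1.2 chords/bar.
C: 3/6 = 0.5 chords/bar.
D: 6/2.5 = 2.4 chords/bar.
E: 4/2 = 2 chords/bar.
Slowest is C at 0.5 chords/bar.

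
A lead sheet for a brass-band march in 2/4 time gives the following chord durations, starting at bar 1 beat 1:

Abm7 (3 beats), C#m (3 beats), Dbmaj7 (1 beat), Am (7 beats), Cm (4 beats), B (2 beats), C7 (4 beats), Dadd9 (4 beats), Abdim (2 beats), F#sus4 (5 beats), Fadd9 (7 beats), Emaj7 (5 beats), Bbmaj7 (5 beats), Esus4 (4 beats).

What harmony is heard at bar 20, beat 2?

Fadd9

Beat 2 of bar 20 is beat (20−1)×2 + 2 = 40 overall.
Running totals: Abm7 ends at 3, C#m ends at 6, Dbmaj7 ends at 7, Am ends at 14, Cm ends at 18, B ends at 20, C7 ends at 24, Dadd9 ends at 28, Abdim ends at 30, F#sus4 ends at 35, Fadd9 ends at 42.
Beat 40 falls within Fadd9.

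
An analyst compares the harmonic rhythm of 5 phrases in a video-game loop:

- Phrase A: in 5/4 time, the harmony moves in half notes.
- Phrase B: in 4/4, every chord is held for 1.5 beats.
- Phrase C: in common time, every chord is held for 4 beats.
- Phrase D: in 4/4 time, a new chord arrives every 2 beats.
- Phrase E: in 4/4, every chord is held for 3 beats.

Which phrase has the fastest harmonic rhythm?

A: each chord is 2 beats in 5/4, so 2.5 per bar.
B: each chord is 1.5 beats in 4/4, so 8/3 per bar.
C: each chord is 4 beats in 4/4, so 1 per bar.
D: each chord is 2 beats in 4/4, so 2 per bar.
E: each chord is 3 beats in 4/4, so 4/3 per bar.
Fastest is B at 8/3 chords/bar.

Phrase B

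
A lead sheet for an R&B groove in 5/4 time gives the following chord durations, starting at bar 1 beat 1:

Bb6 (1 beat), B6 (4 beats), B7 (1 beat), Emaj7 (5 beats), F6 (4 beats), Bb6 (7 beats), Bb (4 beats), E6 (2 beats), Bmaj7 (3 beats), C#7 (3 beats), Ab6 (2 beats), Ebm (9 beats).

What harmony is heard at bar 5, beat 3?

Bb

Beat 3 of bar 5 is beat (5−1)×5 + 3 = 23 overall.
Running totals: Bb6 ends at 1, B6 ends at 5, B7 ends at 6, Emaj7 ends at 11, F6 ends at 15, Bb6 ends at 22, Bb ends at 26.
Beat 23 falls within Bb.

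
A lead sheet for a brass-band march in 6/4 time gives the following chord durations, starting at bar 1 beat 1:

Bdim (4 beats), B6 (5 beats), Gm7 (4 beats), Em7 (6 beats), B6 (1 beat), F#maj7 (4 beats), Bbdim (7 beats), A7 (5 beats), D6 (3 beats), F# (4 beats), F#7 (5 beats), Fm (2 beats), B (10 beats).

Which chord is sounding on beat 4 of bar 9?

B

Beat 4 of bar 9 is beat (9−1)×6 + 4 = 52 overall.
Running totals: Bdim ends at 4, B6 ends at 9, Gm7 ends at 13, Em7 ends at 19, B6 ends at 20, F#maj7 ends at 24, Bbdim ends at 31, A7 ends at 36, D6 ends at 39, F# ends at 43, F#7 ends at 48, Fm ends at 50, B ends at 60.
Beat 52 falls within B.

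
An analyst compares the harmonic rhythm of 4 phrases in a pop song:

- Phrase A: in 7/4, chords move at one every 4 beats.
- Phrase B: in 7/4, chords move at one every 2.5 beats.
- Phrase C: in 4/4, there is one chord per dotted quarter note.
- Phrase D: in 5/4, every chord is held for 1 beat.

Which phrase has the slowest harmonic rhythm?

A: 7/4 = 1.75 chords/bar.
B: 7/2.5 = 2.8 chords/bar.
C: 4/1.5 = 8/3 chords/bar.
D: 5/1 = 5 chords/bar.
Slowest is A at 1.75 chords/bar.

Phrase A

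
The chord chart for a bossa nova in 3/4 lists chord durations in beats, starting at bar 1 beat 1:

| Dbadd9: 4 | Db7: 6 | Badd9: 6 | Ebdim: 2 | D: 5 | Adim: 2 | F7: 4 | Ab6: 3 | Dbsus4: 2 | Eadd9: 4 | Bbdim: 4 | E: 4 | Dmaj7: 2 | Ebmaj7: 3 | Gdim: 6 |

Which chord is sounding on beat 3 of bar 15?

Beat 3 of bar 15 is beat (15−1)×3 + 3 = 45 overall.
Running totals: Dbadd9 ends at 4, Db7 ends at 10, Badd9 ends at 16, Ebdim ends at 18, D ends at 23, Adim ends at 25, F7 ends at 29, Ab6 ends at 32, Dbsus4 ends at 34, Eadd9 ends at 38, Bbdim ends at 42, E ends at 46.
Beat 45 falls within E.

E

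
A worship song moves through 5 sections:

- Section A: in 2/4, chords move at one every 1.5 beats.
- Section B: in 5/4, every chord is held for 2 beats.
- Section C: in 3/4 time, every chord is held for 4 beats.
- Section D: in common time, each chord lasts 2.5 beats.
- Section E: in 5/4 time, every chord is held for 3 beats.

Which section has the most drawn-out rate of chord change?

Section C

A: each chord is 1.5 beats in 2/4, so 4/3 per bar.
B: each chord is 2 beats in 5/4, so 2.5 per bar.
C: each chord is 4 beats in 3/4, so 0.75 per bar.
D: each chord is 2.5 beats in 4/4, so 1.6 per bar.
E: each chord is 3 beats in 5/4, so 5/3 per bar.
Slowest is C at 0.75 chords/bar.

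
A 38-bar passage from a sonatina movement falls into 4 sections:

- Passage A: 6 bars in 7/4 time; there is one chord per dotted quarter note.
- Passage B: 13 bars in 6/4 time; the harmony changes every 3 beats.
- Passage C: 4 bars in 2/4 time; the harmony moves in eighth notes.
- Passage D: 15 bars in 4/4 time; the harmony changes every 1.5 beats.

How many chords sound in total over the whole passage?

110 chords

A: 6 bars × 7 beats = 42 beats; 1.5 beats/chord → 28 chords.
B: 13 bars × 6 beats = 78 beats; 3 beats/chord → 26 chords.
C: 4 bars × 2 beats = 8 beats; 0.5 beats/chord → 16 chords.
D: 15 bars × 4 beats = 60 beats; 1.5 beats/chord → 40 chords.
Total: 28 + 26 + 16 + 40 = 110.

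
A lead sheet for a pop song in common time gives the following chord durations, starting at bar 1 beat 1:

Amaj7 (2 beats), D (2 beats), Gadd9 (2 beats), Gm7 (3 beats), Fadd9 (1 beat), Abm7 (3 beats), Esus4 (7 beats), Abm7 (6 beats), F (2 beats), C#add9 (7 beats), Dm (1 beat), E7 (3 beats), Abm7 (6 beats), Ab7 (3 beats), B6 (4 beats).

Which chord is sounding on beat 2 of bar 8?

C#add9

Beat 2 of bar 8 is beat (8−1)×4 + 2 = 30 overall.
Running totals: Amaj7 ends at 2, D ends at 4, Gadd9 ends at 6, Gm7 ends at 9, Fadd9 ends at 10, Abm7 ends at 13, Esus4 ends at 20, Abm7 ends at 26, F ends at 28, C#add9 ends at 35.
Beat 30 falls within C#add9.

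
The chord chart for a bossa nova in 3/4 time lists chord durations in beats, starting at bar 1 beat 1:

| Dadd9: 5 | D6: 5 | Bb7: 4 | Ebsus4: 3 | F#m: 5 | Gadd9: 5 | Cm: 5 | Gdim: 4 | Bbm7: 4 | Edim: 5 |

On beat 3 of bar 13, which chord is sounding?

Beat 3 of bar 13 is beat (13−1)×3 + 3 = 39 overall.
Running totals: Dadd9 ends at 5, D6 ends at 10, Bb7 ends at 14, Ebsus4 ends at 17, F#m ends at 22, Gadd9 ends at 27, Cm ends at 32, Gdim ends at 36, Bbm7 ends at 40.
Beat 39 falls within Bbm7.

Bbm7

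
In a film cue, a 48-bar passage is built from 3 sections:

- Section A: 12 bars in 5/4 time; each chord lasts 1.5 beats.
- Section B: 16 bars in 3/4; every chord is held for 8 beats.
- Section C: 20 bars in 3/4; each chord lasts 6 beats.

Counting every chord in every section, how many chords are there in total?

56 chords

A: 12·5 = 60 beats, 60/1.5 = 40 chords.
B: 16·3 = 48 beats, 48/8 = 6 chords.
C: 20·3 = 60 beats, 60/6 = 10 chords.
Total: 40 + 6 + 10 = 56.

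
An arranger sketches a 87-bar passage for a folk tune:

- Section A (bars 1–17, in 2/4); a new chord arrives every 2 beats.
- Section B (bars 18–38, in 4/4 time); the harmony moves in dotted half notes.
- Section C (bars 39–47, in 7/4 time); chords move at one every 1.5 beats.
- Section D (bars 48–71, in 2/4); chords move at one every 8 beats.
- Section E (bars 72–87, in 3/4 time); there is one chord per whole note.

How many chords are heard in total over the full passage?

A: 17·2 = 34 beats, 34/2 = 17 chords.
B: 21·4 = 84 beats, 84/3 = 28 chords.
C: 9·7 = 63 beats, 63/1.5 = 42 chords.
D: 24·2 = 48 beats, 48/8 = 6 chords.
E: 16·3 = 48 beats, 48/4 = 12 chords.
Total: 17 + 28 + 42 + 6 + 12 = 105.

105 chords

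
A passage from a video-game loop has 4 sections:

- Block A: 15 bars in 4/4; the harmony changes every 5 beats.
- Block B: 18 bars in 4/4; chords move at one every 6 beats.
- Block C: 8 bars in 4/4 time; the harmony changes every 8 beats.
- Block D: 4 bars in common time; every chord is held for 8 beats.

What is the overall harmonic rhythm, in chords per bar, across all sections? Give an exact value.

2/3 chords per bar

A: 15 bars of 4 beats is 60 beats; at 5 beats each that's 12 chords.
B: 18 bars of 4 beats is 72 beats; at 6 beats each that's 12 chords.
C: 8 bars of 4 beats is 32 beats; at 8 beats each that's 4 chords.
D: 4 bars of 4 beats is 16 beats; at 8 beats each that's 2 chords.
Overall: 30 chords over 45 bars → 30/45 = 2/3 chords per bar.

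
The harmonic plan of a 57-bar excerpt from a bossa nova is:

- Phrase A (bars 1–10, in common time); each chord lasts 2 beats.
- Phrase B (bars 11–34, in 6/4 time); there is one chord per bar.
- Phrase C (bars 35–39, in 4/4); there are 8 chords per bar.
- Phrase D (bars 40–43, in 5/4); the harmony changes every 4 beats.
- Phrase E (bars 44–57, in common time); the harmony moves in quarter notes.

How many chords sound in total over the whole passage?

145 chords

A: 10·4 = 40 beats, 40/2 = 20 chords.
B: 24·6 = 144 beats, 144/6 = 24 chords.
C: 5·4 = 20 beats, 20/0.5 = 40 chords.
D: 4·5 = 20 beats, 20/4 = 5 chords.
E: 14·4 = 56 beats, 56/1 = 56 chords.
Total: 20 + 24 + 40 + 5 + 56 = 145.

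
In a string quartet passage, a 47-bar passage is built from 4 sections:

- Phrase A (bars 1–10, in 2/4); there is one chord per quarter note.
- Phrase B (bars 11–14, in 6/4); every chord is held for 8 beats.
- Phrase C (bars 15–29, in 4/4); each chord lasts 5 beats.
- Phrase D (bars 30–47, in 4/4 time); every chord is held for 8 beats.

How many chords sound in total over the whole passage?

44 chords

A: 10 bars × 2 beats = 20 beats; 1 beat/chord → 20 chords.
B: 4 bars × 6 beats = 24 beats; 8 beats/chord → 3 chords.
C: 15 bars × 4 beats = 60 beats; 5 beats/chord → 12 chords.
D: 18 bars × 4 beats = 72 beats; 8 beats/chord → 9 chords.
Total: 20 + 3 + 12 + 9 = 44.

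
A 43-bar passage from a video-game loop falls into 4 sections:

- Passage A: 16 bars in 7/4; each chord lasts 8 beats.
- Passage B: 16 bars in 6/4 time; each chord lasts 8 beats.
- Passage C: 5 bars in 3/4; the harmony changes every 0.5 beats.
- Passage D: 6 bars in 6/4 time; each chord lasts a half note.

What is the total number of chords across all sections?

74 chords

A: 16·7 = 112 beats, 112/8 = 14 chords.
B: 16·6 = 96 beats, 96/8 = 12 chords.
C: 5·3 = 15 beats, 15/0.5 = 30 chords.
D: 6·6 = 36 beats, 36/2 = 18 chords.
Total: 14 + 12 + 30 + 18 = 74.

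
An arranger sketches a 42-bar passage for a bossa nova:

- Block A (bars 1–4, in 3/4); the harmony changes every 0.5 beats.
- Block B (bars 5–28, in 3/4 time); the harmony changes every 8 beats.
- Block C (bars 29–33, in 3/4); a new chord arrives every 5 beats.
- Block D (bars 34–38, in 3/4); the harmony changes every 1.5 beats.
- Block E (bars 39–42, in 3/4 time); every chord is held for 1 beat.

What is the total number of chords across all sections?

A: 4 bars × 3 beats = 12 beats; 0.5 beats/chord → 24 chords.
B: 24 bars × 3 beats = 72 beats; 8 beats/chord → 9 chords.
C: 5 bars × 3 beats = 15 beats; 5 beats/chord → 3 chords.
D: 5 bars × 3 beats = 15 beats; 1.5 beats/chord → 10 chords.
E: 4 bars × 3 beats = 12 beats; 1 beat/chord → 12 chords.
Total: 24 + 9 + 3 + 10 + 12 = 58.

58 chords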